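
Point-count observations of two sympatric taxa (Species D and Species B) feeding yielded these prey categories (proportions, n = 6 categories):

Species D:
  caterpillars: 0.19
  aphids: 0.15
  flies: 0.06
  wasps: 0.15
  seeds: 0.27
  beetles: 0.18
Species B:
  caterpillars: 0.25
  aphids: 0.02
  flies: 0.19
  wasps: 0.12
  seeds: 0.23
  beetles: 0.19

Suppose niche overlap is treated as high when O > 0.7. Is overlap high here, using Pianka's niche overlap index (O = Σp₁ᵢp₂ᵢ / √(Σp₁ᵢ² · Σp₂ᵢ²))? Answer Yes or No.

Σ p₁ᵢp₂ᵢ = 0.0475 + 0.0030 + 0.0114 + 0.0180 + 0.0621 + 0.0342 = 0.1762
Σp_1ᵢ² = 0.19² + 0.15² + 0.06² + 0.15² + 0.27² + 0.18² = 0.0361 + 0.0225 + 0.0036 + 0.0225 + 0.0729 + 0.0324 = 0.1900
Σp_2ᵢ² = 0.25² + 0.02² + 0.19² + 0.12² + 0.23² + 0.19² = 0.0625 + 0.0004 + 0.0361 + 0.0144 + 0.0529 + 0.0361 = 0.2024
O = 0.1762 / √(0.1900 × 0.2024) = 0.1762 / 0.19610 = 0.8985
O = 0.8985 > 0.7 → Yes.

Yes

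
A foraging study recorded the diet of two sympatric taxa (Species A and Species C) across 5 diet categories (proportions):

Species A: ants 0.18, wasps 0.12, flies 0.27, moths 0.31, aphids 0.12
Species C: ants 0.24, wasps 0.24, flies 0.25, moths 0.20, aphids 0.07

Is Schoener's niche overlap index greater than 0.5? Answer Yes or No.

Yes

Σ|p₁ᵢ − p₂ᵢ| = 0.06 + 0.12 + 0.02 + 0.11 + 0.05 = 0.36
D = 1 − ½ × 0.36 = 1 − 0.180 = 0.8200
D = 0.8200 > 0.5 → Yes.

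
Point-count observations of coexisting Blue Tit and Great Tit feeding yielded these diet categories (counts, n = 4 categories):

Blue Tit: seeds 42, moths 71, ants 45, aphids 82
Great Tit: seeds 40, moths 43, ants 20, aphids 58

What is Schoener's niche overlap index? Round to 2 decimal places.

Proportions for Blue Tit (n=240): 42/240=0.1750, 71/240=0.2958, 45/240=0.1875, 82/240=0.3417
Proportions for Great Tit (n=161): 40/161=0.2484, 43/161=0.2671, 20/161=0.1242, 58/161=0.3602
Σ|p₁ᵢ − p₂ᵢ| = 0.0734 + 0.0287 + 0.0633 + 0.0185 = 0.1839
D = 1 − ½ × 0.1839 = 1 − 0.09195 = 0.90805

0.91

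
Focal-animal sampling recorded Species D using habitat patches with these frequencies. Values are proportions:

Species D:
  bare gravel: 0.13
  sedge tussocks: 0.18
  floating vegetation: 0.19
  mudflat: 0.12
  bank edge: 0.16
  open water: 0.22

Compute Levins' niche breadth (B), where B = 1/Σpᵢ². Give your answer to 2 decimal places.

Σpᵢ² = 0.13² + 0.18² + 0.19² + 0.12² + 0.16² + 0.22² = 0.0169 + 0.0324 + 0.0361 + 0.0144 + 0.0256 + 0.0484 = 0.1738
B = 1 / 0.1738 = 5.7537

5.75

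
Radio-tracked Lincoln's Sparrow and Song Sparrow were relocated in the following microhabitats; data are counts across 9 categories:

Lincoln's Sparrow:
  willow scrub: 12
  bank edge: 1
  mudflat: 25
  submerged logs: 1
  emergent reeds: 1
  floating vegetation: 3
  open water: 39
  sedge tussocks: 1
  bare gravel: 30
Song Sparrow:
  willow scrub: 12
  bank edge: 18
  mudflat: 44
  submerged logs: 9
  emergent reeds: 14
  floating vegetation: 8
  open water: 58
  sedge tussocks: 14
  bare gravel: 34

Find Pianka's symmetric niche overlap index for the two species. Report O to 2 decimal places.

Proportions for Lincoln's Sparrow (n=113): 12/113=0.1062, 1/113=0.0088, 25/113=0.2212, 1/113=0.0088, 1/113=0.0088, 3/113=0.0265, 39/113=0.3451, 1/113=0.0088, 30/113=0.2655
Proportions for Song Sparrow (n=211): 12/211=0.0569, 18/211=0.0853, 44/211=0.2085, 9/211=0.0427, 14/211=0.0664, 8/211=0.0379, 58/211=0.2749, 14/211=0.0664, 34/211=0.1611
Σ p₁ᵢp₂ᵢ = 0.006043 + 0.000751 + 0.046120 + 0.000376 + 0.000584 + 0.001004 + 0.094868 + 0.000584 + 0.042772 = 0.193102
Σp_1ᵢ² = 0.1062² + 0.0088² + 0.2212² + 0.0088² + 0.0088² + 0.0265² + 0.3451² + 0.0088² + 0.2655² = 0.011278 + 0.000077 + 0.048929 + 0.000077 + 0.000077 + 0.000702 + 0.119094 + 0.000077 + 0.070490 = 0.250801
Σp_2ᵢ² = 0.0569² + 0.0853² + 0.2085² + 0.0427² + 0.0664² + 0.0379² + 0.2749² + 0.0664² + 0.1611² = 0.003238 + 0.007276 + 0.043472 + 0.001823 + 0.004409 + 0.001436 + 0.075570 + 0.004409 + 0.025953 = 0.167586
O = 0.193102 / √(0.250801 × 0.167586) = 0.193102 / 0.2050140 = 0.9419

0.94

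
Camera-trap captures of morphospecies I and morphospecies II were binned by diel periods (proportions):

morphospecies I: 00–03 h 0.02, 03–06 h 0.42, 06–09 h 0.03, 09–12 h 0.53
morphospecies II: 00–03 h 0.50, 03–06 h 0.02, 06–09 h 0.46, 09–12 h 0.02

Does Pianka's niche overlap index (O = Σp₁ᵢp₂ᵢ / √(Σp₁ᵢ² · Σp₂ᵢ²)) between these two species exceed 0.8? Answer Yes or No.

No

Σ p₁ᵢp₂ᵢ = 0.0100 + 0.0084 + 0.0138 + 0.0106 = 0.0428
Σp_1ᵢ² = 0.02² + 0.42² + 0.03² + 0.53² = 0.0004 + 0.1764 + 0.0009 + 0.2809 = 0.4586
Σp_2ᵢ² = 0.50² + 0.02² + 0.46² + 0.02² = 0.2500 + 0.0004 + 0.2116 + 0.0004 = 0.4624
O = 0.0428 / √(0.4586 × 0.4624) = 0.0428 / 0.46050 = 0.0929
O = 0.0929 < 0.8 → No.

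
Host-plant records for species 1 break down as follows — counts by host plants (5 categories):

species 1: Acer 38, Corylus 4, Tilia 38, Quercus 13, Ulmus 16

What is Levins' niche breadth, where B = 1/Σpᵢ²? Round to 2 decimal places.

3.57

Proportions for species 1 (n=109): 38/109=0.3486, 4/109=0.0367, 38/109=0.3486, 13/109=0.1193, 16/109=0.1468
Σpᵢ² = 0.3486² + 0.0367² + 0.3486² + 0.1193² + 0.1468² = 0.121522 + 0.001347 + 0.121522 + 0.014232 + 0.021550 = 0.280173
B = 1 / 0.280173 = 3.5692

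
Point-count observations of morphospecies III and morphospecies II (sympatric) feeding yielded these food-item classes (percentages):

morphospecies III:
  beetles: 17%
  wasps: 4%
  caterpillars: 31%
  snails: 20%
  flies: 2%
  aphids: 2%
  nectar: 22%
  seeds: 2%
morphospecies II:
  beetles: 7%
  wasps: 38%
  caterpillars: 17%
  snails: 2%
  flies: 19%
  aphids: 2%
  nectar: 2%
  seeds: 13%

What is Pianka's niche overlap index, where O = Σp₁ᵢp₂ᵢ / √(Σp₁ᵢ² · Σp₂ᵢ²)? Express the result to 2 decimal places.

0.42

Convert percentages to proportions (divide by 100).
Σ p₁ᵢp₂ᵢ = 0.0119 + 0.0152 + 0.0527 + 0.0040 + 0.0038 + 0.0004 + 0.0044 + 0.0026 = 0.0950
Σp_1ᵢ² = 0.17² + 0.04² + 0.31² + 0.20² + 0.02² + 0.02² + 0.22² + 0.02² = 0.0289 + 0.0016 + 0.0961 + 0.0400 + 0.0004 + 0.0004 + 0.0484 + 0.0004 = 0.2162
Σp_2ᵢ² = 0.07² + 0.38² + 0.17² + 0.02² + 0.19² + 0.02² + 0.02² + 0.13² = 0.0049 + 0.1444 + 0.0289 + 0.0004 + 0.0361 + 0.0004 + 0.0004 + 0.0169 = 0.2324
O = 0.0950 / √(0.2162 × 0.2324) = 0.0950 / 0.22415 = 0.4238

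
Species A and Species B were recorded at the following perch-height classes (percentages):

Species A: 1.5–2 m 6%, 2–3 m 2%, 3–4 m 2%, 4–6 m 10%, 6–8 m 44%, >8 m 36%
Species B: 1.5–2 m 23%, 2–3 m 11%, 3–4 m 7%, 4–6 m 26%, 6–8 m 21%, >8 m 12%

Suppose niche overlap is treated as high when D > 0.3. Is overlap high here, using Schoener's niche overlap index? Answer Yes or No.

Convert percentages to proportions (divide by 100).
Σ|p₁ᵢ − p₂ᵢ| = 0.17 + 0.09 + 0.05 + 0.16 + 0.23 + 0.24 = 0.94
D = 1 − ½ × 0.94 = 1 − 0.470 = 0.5300
D = 0.5300 > 0.3 → Yes.

Yes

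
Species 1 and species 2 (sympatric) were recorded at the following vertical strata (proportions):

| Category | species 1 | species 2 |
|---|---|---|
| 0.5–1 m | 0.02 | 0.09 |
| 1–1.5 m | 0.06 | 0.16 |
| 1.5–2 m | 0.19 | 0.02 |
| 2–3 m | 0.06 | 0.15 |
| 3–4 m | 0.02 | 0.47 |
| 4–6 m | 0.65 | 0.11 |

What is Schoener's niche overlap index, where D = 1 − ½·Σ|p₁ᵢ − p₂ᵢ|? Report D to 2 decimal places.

Σ|p₁ᵢ − p₂ᵢ| = 0.07 + 0.10 + 0.17 + 0.09 + 0.45 + 0.54 = 1.42
D = 1 − ½ × 1.42 = 1 − 0.710 = 0.2900

0.29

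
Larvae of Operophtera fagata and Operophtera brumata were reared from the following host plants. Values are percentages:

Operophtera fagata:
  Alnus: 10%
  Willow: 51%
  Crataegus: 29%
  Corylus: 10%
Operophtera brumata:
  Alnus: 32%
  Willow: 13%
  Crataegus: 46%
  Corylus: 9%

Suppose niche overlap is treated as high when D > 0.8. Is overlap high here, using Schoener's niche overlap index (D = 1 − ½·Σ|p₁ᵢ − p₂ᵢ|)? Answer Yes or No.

No

Convert percentages to proportions (divide by 100).
Σ|p₁ᵢ − p₂ᵢ| = 0.22 + 0.38 + 0.17 + 0.01 = 0.78
D = 1 − ½ × 0.78 = 1 − 0.390 = 0.6100
D = 0.6100 < 0.8 → No.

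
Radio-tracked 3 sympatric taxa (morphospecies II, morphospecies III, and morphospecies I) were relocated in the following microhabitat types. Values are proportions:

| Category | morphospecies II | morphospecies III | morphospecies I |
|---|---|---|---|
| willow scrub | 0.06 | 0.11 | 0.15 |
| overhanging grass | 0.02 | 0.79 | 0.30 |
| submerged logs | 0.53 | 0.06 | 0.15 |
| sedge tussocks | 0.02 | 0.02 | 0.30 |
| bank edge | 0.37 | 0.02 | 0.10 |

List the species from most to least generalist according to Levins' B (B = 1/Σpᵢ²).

Σp_IIᵢ² = 0.06² + 0.02² + 0.53² + 0.02² + 0.37² = 0.0036 + 0.0004 + 0.2809 + 0.0004 + 0.1369 = 0.4222
B_II = 1 / 0.4222 = 2.3685
Σp_IIIᵢ² = 0.11² + 0.79² + 0.06² + 0.02² + 0.02² = 0.0121 + 0.6241 + 0.0036 + 0.0004 + 0.0004 = 0.6406
B_III = 1 / 0.6406 = 1.5610
Σp_Iᵢ² = 0.15² + 0.30² + 0.15² + 0.30² + 0.10² = 0.0225 + 0.0900 + 0.0225 + 0.0900 + 0.0100 = 0.2350
B_I = 1 / 0.2350 = 4.2553
Ranking by B (broadest → narrowest): morphospecies I (4.26) > morphospecies II (2.37) > morphospecies III (1.56)

morphospecies I > morphospecies II > morphospecies III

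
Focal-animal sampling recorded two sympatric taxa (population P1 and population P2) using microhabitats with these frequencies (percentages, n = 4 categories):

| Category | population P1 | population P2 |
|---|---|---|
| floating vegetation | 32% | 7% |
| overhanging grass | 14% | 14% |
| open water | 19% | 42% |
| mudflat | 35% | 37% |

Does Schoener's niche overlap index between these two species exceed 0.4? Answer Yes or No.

Convert percentages to proportions (divide by 100).
Σ|p₁ᵢ − p₂ᵢ| = 0.25 + 0.00 + 0.23 + 0.02 = 0.50
D = 1 − ½ × 0.50 = 1 − 0.250 = 0.7500
D = 0.7500 > 0.4 → Yes.

Yes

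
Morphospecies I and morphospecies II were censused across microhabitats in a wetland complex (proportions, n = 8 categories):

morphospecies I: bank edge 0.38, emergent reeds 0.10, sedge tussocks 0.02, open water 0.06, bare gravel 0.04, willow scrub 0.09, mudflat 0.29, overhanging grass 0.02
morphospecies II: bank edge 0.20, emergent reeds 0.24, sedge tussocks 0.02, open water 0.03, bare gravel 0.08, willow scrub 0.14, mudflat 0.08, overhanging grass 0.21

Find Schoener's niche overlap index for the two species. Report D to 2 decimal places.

0.58

Σ|p₁ᵢ − p₂ᵢ| = 0.18 + 0.14 + 0.00 + 0.03 + 0.04 + 0.05 + 0.21 + 0.19 = 0.84
D = 1 − ½ × 0.84 = 1 − 0.420 = 0.5800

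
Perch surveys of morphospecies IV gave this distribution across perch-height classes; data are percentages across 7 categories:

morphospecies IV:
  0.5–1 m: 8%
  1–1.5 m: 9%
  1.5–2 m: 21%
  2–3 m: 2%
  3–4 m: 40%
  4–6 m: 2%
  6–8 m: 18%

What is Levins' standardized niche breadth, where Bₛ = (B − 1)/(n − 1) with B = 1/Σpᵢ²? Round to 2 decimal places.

Convert percentages to proportions (divide by 100).
Σpᵢ² = 0.08² + 0.09² + 0.21² + 0.02² + 0.40² + 0.02² + 0.18² = 0.0064 + 0.0081 + 0.0441 + 0.0004 + 0.1600 + 0.0004 + 0.0324 = 0.2518
B = 1 / 0.2518 = 3.9714
Bₛ = (B − 1)/(n − 1) = (3.9714 − 1)/(7 − 1) = 2.9714/6 = 0.4952

0.50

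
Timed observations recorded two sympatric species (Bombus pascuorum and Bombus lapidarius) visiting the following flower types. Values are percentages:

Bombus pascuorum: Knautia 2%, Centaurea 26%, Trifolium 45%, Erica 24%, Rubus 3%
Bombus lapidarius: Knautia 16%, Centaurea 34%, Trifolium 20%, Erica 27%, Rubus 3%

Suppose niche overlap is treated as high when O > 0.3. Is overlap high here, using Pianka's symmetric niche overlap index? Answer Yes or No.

Yes

Convert percentages to proportions (divide by 100).
Σ p₁ᵢp₂ᵢ = 0.0032 + 0.0884 + 0.0900 + 0.0648 + 0.0009 = 0.2473
Σp_1ᵢ² = 0.02² + 0.26² + 0.45² + 0.24² + 0.03² = 0.0004 + 0.0676 + 0.2025 + 0.0576 + 0.0009 = 0.3290
Σp_2ᵢ² = 0.16² + 0.34² + 0.20² + 0.27² + 0.03² = 0.0256 + 0.1156 + 0.0400 + 0.0729 + 0.0009 = 0.2550
O = 0.2473 / √(0.3290 × 0.2550) = 0.2473 / 0.28965 = 0.8538
O = 0.8538 > 0.3 → Yes.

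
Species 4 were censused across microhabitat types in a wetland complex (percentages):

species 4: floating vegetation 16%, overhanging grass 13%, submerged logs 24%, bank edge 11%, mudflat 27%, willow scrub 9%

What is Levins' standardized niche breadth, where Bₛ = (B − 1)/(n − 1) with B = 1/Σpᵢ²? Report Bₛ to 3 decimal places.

Convert percentages to proportions (divide by 100).
Σpᵢ² = 0.16² + 0.13² + 0.24² + 0.11² + 0.27² + 0.09² = 0.0256 + 0.0169 + 0.0576 + 0.0121 + 0.0729 + 0.0081 = 0.1932
B = 1 / 0.1932 = 5.17598
Bₛ = (B − 1)/(n − 1) = (5.17598 − 1)/(6 − 1) = 4.17598/5 = 0.83520

0.835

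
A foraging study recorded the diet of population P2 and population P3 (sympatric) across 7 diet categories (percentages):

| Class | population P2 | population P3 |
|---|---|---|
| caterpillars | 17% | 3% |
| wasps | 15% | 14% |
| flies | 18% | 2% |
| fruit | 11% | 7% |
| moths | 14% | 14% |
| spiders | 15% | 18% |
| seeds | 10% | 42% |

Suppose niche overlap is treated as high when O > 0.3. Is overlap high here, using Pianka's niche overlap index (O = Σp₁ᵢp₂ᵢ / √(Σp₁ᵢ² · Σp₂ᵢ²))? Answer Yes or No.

Convert percentages to proportions (divide by 100).
Σ p₁ᵢp₂ᵢ = 0.0051 + 0.0210 + 0.0036 + 0.0077 + 0.0196 + 0.0270 + 0.0420 = 0.1260
Σp_1ᵢ² = 0.17² + 0.15² + 0.18² + 0.11² + 0.14² + 0.15² + 0.10² = 0.0289 + 0.0225 + 0.0324 + 0.0121 + 0.0196 + 0.0225 + 0.0100 = 0.1480
Σp_2ᵢ² = 0.03² + 0.14² + 0.02² + 0.07² + 0.14² + 0.18² + 0.42² = 0.0009 + 0.0196 + 0.0004 + 0.0049 + 0.0196 + 0.0324 + 0.1764 = 0.2542
O = 0.1260 / √(0.1480 × 0.2542) = 0.1260 / 0.19396 = 0.6496
O = 0.6496 > 0.3 → Yes.

Yes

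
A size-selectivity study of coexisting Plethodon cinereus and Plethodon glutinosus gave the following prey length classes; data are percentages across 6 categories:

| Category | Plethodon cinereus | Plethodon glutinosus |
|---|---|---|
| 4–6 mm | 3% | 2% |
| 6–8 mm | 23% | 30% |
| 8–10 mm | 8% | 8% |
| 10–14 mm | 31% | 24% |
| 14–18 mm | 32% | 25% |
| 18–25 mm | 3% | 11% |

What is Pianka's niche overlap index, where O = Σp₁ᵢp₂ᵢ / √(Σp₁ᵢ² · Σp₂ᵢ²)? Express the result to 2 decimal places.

0.96

Convert percentages to proportions (divide by 100).
Σ p₁ᵢp₂ᵢ = 0.0006 + 0.0690 + 0.0064 + 0.0744 + 0.0800 + 0.0033 = 0.2337
Σp_1ᵢ² = 0.03² + 0.23² + 0.08² + 0.31² + 0.32² + 0.03² = 0.0009 + 0.0529 + 0.0064 + 0.0961 + 0.1024 + 0.0009 = 0.2596
Σp_2ᵢ² = 0.02² + 0.30² + 0.08² + 0.24² + 0.25² + 0.11² = 0.0004 + 0.0900 + 0.0064 + 0.0576 + 0.0625 + 0.0121 = 0.2290
O = 0.2337 / √(0.2596 × 0.2290) = 0.2337 / 0.24382 = 0.9585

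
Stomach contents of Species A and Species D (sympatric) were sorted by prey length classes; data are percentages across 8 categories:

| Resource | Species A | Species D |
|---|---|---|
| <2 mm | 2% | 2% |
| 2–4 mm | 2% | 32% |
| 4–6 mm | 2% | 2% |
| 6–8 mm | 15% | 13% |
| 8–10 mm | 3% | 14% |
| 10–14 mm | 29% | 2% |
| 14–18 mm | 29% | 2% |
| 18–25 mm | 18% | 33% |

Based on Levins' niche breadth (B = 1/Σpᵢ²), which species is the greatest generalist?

Convert percentages to proportions (divide by 100).
Σp_Aᵢ² = 0.02² + 0.02² + 0.02² + 0.15² + 0.03² + 0.29² + 0.29² + 0.18² = 0.0004 + 0.0004 + 0.0004 + 0.0225 + 0.0009 + 0.0841 + 0.0841 + 0.0324 = 0.2252
B_A = 1 / 0.2252 = 4.4405
Σp_Dᵢ² = 0.02² + 0.32² + 0.02² + 0.13² + 0.14² + 0.02² + 0.02² + 0.33² = 0.0004 + 0.1024 + 0.0004 + 0.0169 + 0.0196 + 0.0004 + 0.0004 + 0.1089 = 0.2494
B_D = 1 / 0.2494 = 4.0096
Highest B → broadest niche (most generalist): Species A (B = 4.44).

Species A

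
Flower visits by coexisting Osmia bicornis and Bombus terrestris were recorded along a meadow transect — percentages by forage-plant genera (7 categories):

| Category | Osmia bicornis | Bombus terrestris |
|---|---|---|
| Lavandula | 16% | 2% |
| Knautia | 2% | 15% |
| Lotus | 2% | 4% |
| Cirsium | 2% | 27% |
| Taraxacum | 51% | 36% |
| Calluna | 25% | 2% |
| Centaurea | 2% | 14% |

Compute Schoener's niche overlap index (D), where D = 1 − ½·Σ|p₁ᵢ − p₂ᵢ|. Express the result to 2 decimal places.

Convert percentages to proportions (divide by 100).
Σ|p₁ᵢ − p₂ᵢ| = 0.14 + 0.13 + 0.02 + 0.25 + 0.15 + 0.23 + 0.12 = 1.04
D = 1 − ½ × 1.04 = 1 − 0.520 = 0.4800

0.48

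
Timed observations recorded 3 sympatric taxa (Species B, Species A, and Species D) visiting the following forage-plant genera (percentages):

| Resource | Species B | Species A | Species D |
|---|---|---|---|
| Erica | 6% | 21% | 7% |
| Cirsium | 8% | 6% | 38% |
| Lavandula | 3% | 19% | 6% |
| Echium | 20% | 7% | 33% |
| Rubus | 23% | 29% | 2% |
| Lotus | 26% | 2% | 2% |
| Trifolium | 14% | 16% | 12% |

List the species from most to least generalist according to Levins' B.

Species B > Species A > Species D

Convert percentages to proportions (divide by 100).
Σp_Bᵢ² = 0.06² + 0.08² + 0.03² + 0.20² + 0.23² + 0.26² + 0.14² = 0.0036 + 0.0064 + 0.0009 + 0.0400 + 0.0529 + 0.0676 + 0.0196 = 0.1910
B_B = 1 / 0.1910 = 5.2356
Σp_Aᵢ² = 0.21² + 0.06² + 0.19² + 0.07² + 0.29² + 0.02² + 0.16² = 0.0441 + 0.0036 + 0.0361 + 0.0049 + 0.0841 + 0.0004 + 0.0256 = 0.1988
B_A = 1 / 0.1988 = 5.0302
Σp_Dᵢ² = 0.07² + 0.38² + 0.06² + 0.33² + 0.02² + 0.02² + 0.12² = 0.0049 + 0.1444 + 0.0036 + 0.1089 + 0.0004 + 0.0004 + 0.0144 = 0.2770
B_D = 1 / 0.2770 = 3.6101
Ranking by B (broadest → narrowest): Species B (5.24) > Species A (5.03) > Species D (3.61)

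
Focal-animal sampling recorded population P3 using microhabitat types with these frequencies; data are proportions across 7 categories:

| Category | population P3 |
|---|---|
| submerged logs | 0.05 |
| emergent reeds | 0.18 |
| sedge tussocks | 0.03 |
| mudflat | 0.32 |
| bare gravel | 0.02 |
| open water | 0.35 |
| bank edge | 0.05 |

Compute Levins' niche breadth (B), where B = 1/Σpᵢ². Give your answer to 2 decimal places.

3.79

Σpᵢ² = 0.05² + 0.18² + 0.03² + 0.32² + 0.02² + 0.35² + 0.05² = 0.0025 + 0.0324 + 0.0009 + 0.1024 + 0.0004 + 0.1225 + 0.0025 = 0.2636
B = 1 / 0.2636 = 3.7936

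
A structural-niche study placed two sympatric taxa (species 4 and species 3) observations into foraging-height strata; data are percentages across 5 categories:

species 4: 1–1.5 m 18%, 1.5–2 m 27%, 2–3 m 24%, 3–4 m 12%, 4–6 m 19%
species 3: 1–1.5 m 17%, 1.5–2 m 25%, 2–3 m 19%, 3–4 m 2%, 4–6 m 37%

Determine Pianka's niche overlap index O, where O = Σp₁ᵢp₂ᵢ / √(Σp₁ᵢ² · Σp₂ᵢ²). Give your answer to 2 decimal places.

0.91

Convert percentages to proportions (divide by 100).
Σ p₁ᵢp₂ᵢ = 0.0306 + 0.0675 + 0.0456 + 0.0024 + 0.0703 = 0.2164
Σp_1ᵢ² = 0.18² + 0.27² + 0.24² + 0.12² + 0.19² = 0.0324 + 0.0729 + 0.0576 + 0.0144 + 0.0361 = 0.2134
Σp_2ᵢ² = 0.17² + 0.25² + 0.19² + 0.02² + 0.37² = 0.0289 + 0.0625 + 0.0361 + 0.0004 + 0.1369 = 0.2648
O = 0.2164 / √(0.2134 × 0.2648) = 0.2164 / 0.23771 = 0.9104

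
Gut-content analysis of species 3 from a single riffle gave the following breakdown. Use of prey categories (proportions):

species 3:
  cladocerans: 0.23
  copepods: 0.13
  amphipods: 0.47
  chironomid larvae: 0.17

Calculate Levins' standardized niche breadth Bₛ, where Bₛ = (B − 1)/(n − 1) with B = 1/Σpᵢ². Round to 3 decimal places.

Σpᵢ² = 0.23² + 0.13² + 0.47² + 0.17² = 0.0529 + 0.0169 + 0.2209 + 0.0289 = 0.3196
B = 1 / 0.3196 = 3.12891
Bₛ = (B − 1)/(n − 1) = (3.12891 − 1)/(4 − 1) = 2.12891/3 = 0.70964

0.710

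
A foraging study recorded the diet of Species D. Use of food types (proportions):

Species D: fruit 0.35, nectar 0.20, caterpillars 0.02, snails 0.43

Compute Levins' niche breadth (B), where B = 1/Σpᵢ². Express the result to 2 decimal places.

2.88

Σpᵢ² = 0.35² + 0.20² + 0.02² + 0.43² = 0.1225 + 0.0400 + 0.0004 + 0.1849 = 0.3478
B = 1 / 0.3478 = 2.8752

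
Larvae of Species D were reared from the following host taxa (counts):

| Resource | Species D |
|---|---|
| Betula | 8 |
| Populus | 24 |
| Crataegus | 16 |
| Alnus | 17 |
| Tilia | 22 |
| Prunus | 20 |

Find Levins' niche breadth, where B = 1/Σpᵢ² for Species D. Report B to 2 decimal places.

5.53

Proportions for Species D (n=107): 8/107=0.0748, 24/107=0.2243, 16/107=0.1495, 17/107=0.1589, 22/107=0.2056, 20/107=0.1869
Σpᵢ² = 0.0748² + 0.2243² + 0.1495² + 0.1589² + 0.2056² + 0.1869² = 0.005595 + 0.050310 + 0.022350 + 0.025249 + 0.042271 + 0.034932 = 0.180707
B = 1 / 0.180707 = 5.5338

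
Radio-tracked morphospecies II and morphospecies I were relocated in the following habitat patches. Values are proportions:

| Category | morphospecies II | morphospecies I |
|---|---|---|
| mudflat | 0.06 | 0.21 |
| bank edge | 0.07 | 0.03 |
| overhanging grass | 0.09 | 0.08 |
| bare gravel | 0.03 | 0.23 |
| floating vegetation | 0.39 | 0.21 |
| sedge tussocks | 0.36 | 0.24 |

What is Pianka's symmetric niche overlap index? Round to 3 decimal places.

0.794

Σ p₁ᵢp₂ᵢ = 0.0126 + 0.0021 + 0.0072 + 0.0069 + 0.0819 + 0.0864 = 0.1971
Σp_1ᵢ² = 0.06² + 0.07² + 0.09² + 0.03² + 0.39² + 0.36² = 0.0036 + 0.0049 + 0.0081 + 0.0009 + 0.1521 + 0.1296 = 0.2992
Σp_2ᵢ² = 0.21² + 0.03² + 0.08² + 0.23² + 0.21² + 0.24² = 0.0441 + 0.0009 + 0.0064 + 0.0529 + 0.0441 + 0.0576 = 0.2060
O = 0.1971 / √(0.2992 × 0.2060) = 0.1971 / 0.248264 = 0.79391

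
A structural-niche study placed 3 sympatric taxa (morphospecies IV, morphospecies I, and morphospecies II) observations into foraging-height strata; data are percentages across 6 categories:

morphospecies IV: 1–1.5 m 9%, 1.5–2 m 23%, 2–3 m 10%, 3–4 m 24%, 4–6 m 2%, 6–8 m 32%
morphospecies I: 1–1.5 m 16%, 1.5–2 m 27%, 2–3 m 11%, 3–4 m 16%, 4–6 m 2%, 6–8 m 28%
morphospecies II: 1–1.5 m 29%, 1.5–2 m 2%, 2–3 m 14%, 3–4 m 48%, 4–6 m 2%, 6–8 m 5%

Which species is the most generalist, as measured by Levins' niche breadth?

Convert percentages to proportions (divide by 100).
Σp_IVᵢ² = 0.09² + 0.23² + 0.10² + 0.24² + 0.02² + 0.32² = 0.0081 + 0.0529 + 0.0100 + 0.0576 + 0.0004 + 0.1024 = 0.2314
B_IV = 1 / 0.2314 = 4.3215
Σp_Iᵢ² = 0.16² + 0.27² + 0.11² + 0.16² + 0.02² + 0.28² = 0.0256 + 0.0729 + 0.0121 + 0.0256 + 0.0004 + 0.0784 = 0.2150
B_I = 1 / 0.2150 = 4.6512
Σp_IIᵢ² = 0.29² + 0.02² + 0.14² + 0.48² + 0.02² + 0.05² = 0.0841 + 0.0004 + 0.0196 + 0.2304 + 0.0004 + 0.0025 = 0.3374
B_II = 1 / 0.3374 = 2.9638
Highest B → broadest niche (most generalist): morphospecies I (B = 4.65).

morphospecies I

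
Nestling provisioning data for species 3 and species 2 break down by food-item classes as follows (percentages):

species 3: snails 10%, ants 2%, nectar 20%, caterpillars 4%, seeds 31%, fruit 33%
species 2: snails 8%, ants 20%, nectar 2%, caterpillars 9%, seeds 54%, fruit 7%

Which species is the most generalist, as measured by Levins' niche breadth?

Convert percentages to proportions (divide by 100).
Σp_3ᵢ² = 0.10² + 0.02² + 0.20² + 0.04² + 0.31² + 0.33² = 0.0100 + 0.0004 + 0.0400 + 0.0016 + 0.0961 + 0.1089 = 0.2570
B_3 = 1 / 0.2570 = 3.8911
Σp_2ᵢ² = 0.08² + 0.20² + 0.02² + 0.09² + 0.54² + 0.07² = 0.0064 + 0.0400 + 0.0004 + 0.0081 + 0.2916 + 0.0049 = 0.3514
B_2 = 1 / 0.3514 = 2.8458
Highest B → broadest niche (most generalist): species 3 (B = 3.89).

species 3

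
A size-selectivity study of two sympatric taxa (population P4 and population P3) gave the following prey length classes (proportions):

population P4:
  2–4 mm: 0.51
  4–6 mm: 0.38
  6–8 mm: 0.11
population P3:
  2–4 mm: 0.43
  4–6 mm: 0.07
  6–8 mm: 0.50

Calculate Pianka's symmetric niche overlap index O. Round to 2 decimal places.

0.70

Σ p₁ᵢp₂ᵢ = 0.2193 + 0.0266 + 0.0550 = 0.3009
Σp_1ᵢ² = 0.51² + 0.38² + 0.11² = 0.2601 + 0.1444 + 0.0121 = 0.4166
Σp_2ᵢ² = 0.43² + 0.07² + 0.50² = 0.1849 + 0.0049 + 0.2500 = 0.4398
O = 0.3009 / √(0.4166 × 0.4398) = 0.3009 / 0.42804 = 0.7030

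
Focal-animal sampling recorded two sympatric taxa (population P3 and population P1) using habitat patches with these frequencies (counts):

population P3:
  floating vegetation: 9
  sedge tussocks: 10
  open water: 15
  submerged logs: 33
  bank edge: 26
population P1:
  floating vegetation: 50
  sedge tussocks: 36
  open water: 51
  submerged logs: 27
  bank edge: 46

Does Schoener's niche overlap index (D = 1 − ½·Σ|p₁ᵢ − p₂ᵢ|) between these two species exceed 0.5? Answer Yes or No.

Proportions for population P3 (n=93): 9/93=0.0968, 10/93=0.1075, 15/93=0.1613, 33/93=0.3548, 26/93=0.2796
Proportions for population P1 (n=210): 50/210=0.2381, 36/210=0.1714, 51/210=0.2429, 27/210=0.1286, 46/210=0.2190
Σ|p₁ᵢ − p₂ᵢ| = 0.1413 + 0.0639 + 0.0816 + 0.2262 + 0.0606 = 0.5736
D = 1 − ½ × 0.5736 = 1 − 0.28680 = 0.71320
D = 0.71320 > 0.5 → Yes.

Yes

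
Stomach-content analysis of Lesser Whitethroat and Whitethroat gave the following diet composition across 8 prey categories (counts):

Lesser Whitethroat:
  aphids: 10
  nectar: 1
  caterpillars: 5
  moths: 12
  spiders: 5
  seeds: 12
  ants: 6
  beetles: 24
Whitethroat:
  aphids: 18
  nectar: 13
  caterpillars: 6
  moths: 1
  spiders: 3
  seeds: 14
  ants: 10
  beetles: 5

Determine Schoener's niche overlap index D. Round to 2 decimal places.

0.58

Proportions for Lesser Whitethroat (n=75): 10/75=0.1333, 1/75=0.0133, 5/75=0.0667, 12/75=0.1600, 5/75=0.0667, 12/75=0.1600, 6/75=0.0800, 24/75=0.3200
Proportions for Whitethroat (n=70): 18/70=0.2571, 13/70=0.1857, 6/70=0.0857, 1/70=0.0143, 3/70=0.0429, 14/70=0.2000, 10/70=0.1429, 5/70=0.0714
Σ|p₁ᵢ − p₂ᵢ| = 0.1238 + 0.1724 + 0.0190 + 0.1457 + 0.0238 + 0.0400 + 0.0629 + 0.2486 = 0.8362
D = 1 − ½ × 0.8362 = 1 − 0.41810 = 0.58190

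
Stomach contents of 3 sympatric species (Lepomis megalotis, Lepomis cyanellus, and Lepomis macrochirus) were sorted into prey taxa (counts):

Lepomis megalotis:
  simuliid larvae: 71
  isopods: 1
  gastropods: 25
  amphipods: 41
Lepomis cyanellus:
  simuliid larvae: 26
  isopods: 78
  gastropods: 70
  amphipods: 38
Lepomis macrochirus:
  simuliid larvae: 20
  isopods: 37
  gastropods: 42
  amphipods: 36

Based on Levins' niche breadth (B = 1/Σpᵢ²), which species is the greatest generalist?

Proportions for Lepomis megalotis (n=138): 71/138=0.5145, 1/138=0.0072, 25/138=0.1812, 41/138=0.2971
Proportions for Lepomis cyanellus (n=212): 26/212=0.1226, 78/212=0.3679, 70/212=0.3302, 38/212=0.1792
Proportions for Lepomis macrochirus (n=135): 20/135=0.1481, 37/135=0.2741, 42/135=0.3111, 36/135=0.2667
Σp_megaᵢ² = 0.5145² + 0.0072² + 0.1812² + 0.2971² = 0.264710 + 0.000052 + 0.032833 + 0.088268 = 0.385863
B_mega = 1 / 0.385863 = 2.5916
Σp_cyanᵢ² = 0.1226² + 0.3679² + 0.3302² + 0.1792² = 0.015031 + 0.135350 + 0.109032 + 0.032113 = 0.291526
B_cyan = 1 / 0.291526 = 3.4302
Σp_macrᵢ² = 0.1481² + 0.2741² + 0.3111² + 0.2667² = 0.021934 + 0.075131 + 0.096783 + 0.071129 = 0.264977
B_macr = 1 / 0.264977 = 3.7739
Highest B → broadest niche (most generalist): Lepomis macrochirus (B = 3.77).

Lepomis macrochirus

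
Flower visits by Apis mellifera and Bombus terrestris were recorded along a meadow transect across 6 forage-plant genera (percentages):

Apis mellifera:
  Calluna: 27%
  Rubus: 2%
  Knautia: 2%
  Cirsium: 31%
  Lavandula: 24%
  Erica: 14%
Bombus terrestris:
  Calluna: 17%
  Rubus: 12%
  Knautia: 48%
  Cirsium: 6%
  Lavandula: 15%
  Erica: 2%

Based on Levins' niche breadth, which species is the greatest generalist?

Convert percentages to proportions (divide by 100).
Σp_mellᵢ² = 0.27² + 0.02² + 0.02² + 0.31² + 0.24² + 0.14² = 0.0729 + 0.0004 + 0.0004 + 0.0961 + 0.0576 + 0.0196 = 0.2470
B_mell = 1 / 0.2470 = 4.0486
Σp_terrᵢ² = 0.17² + 0.12² + 0.48² + 0.06² + 0.15² + 0.02² = 0.0289 + 0.0144 + 0.2304 + 0.0036 + 0.0225 + 0.0004 = 0.3002
B_terr = 1 / 0.3002 = 3.3311
Highest B → broadest niche (most generalist): Apis mellifera (B = 4.05).

Apis mellifera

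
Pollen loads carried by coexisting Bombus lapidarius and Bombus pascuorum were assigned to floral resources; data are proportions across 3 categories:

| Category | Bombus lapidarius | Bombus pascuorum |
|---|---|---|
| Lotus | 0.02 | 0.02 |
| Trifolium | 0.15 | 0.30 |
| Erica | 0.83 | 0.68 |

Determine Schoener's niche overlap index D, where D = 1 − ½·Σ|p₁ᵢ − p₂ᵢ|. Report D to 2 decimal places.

0.85

Σ|p₁ᵢ − p₂ᵢ| = 0.00 + 0.15 + 0.15 = 0.30
D = 1 − ½ × 0.30 = 1 − 0.150 = 0.8500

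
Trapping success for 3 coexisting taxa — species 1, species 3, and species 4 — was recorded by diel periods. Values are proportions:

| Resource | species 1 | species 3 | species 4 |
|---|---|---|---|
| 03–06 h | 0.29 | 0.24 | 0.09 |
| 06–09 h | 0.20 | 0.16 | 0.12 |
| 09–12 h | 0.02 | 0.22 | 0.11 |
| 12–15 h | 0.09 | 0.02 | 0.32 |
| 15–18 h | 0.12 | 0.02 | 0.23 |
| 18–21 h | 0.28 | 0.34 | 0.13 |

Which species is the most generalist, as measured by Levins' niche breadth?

species 4

Σp_1ᵢ² = 0.29² + 0.20² + 0.02² + 0.09² + 0.12² + 0.28² = 0.0841 + 0.0400 + 0.0004 + 0.0081 + 0.0144 + 0.0784 = 0.2254
B_1 = 1 / 0.2254 = 4.4366
Σp_3ᵢ² = 0.24² + 0.16² + 0.22² + 0.02² + 0.02² + 0.34² = 0.0576 + 0.0256 + 0.0484 + 0.0004 + 0.0004 + 0.1156 = 0.2480
B_3 = 1 / 0.2480 = 4.0323
Σp_4ᵢ² = 0.09² + 0.12² + 0.11² + 0.32² + 0.23² + 0.13² = 0.0081 + 0.0144 + 0.0121 + 0.1024 + 0.0529 + 0.0169 = 0.2068
B_4 = 1 / 0.2068 = 4.8356
Highest B → broadest niche (most generalist): species 4 (B = 4.84).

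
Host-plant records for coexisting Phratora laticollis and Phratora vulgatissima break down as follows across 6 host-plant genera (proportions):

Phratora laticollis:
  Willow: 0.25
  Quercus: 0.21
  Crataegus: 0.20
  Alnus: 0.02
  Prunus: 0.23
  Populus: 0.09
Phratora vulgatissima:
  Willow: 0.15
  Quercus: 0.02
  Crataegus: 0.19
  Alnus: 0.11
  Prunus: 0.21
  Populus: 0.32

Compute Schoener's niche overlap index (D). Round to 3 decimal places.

Σ|p₁ᵢ − p₂ᵢ| = 0.10 + 0.19 + 0.01 + 0.09 + 0.02 + 0.23 = 0.64
D = 1 − ½ × 0.64 = 1 − 0.320 = 0.68000

0.680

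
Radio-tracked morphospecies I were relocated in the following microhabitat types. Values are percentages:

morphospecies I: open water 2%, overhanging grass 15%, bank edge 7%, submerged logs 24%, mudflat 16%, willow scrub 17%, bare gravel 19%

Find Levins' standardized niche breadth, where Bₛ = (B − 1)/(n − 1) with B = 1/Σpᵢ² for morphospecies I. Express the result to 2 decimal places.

Convert percentages to proportions (divide by 100).
Σpᵢ² = 0.02² + 0.15² + 0.07² + 0.24² + 0.16² + 0.17² + 0.19² = 0.0004 + 0.0225 + 0.0049 + 0.0576 + 0.0256 + 0.0289 + 0.0361 = 0.1760
B = 1 / 0.1760 = 5.6818
Bₛ = (B − 1)/(n − 1) = (5.6818 − 1)/(7 − 1) = 4.6818/6 = 0.7803

0.78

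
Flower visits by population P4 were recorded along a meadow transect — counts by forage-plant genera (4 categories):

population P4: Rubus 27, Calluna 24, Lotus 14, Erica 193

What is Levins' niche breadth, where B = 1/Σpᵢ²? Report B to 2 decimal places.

Proportions for population P4 (n=258): 27/258=0.1047, 24/258=0.0930, 14/258=0.0543, 193/258=0.7481
Σpᵢ² = 0.1047² + 0.0930² + 0.0543² + 0.7481² = 0.010962 + 0.008649 + 0.002948 + 0.559654 = 0.582213
B = 1 / 0.582213 = 1.7176

1.72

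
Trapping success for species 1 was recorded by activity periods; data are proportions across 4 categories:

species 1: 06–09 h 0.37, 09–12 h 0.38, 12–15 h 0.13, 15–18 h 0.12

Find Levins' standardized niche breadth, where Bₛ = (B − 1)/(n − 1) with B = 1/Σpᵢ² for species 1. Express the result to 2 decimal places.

0.73

Σpᵢ² = 0.37² + 0.38² + 0.13² + 0.12² = 0.1369 + 0.1444 + 0.0169 + 0.0144 = 0.3126
B = 1 / 0.3126 = 3.1990
Bₛ = (B − 1)/(n − 1) = (3.1990 − 1)/(4 − 1) = 2.1990/3 = 0.7330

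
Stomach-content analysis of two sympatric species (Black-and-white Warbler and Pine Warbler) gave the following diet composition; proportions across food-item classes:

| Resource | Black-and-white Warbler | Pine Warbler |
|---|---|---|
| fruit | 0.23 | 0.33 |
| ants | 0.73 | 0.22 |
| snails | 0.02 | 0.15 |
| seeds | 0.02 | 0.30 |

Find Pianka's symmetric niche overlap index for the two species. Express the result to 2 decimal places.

Σ p₁ᵢp₂ᵢ = 0.0759 + 0.1606 + 0.0030 + 0.0060 = 0.2455
Σp_1ᵢ² = 0.23² + 0.73² + 0.02² + 0.02² = 0.0529 + 0.5329 + 0.0004 + 0.0004 = 0.5866
Σp_2ᵢ² = 0.33² + 0.22² + 0.15² + 0.30² = 0.1089 + 0.0484 + 0.0225 + 0.0900 = 0.2698
O = 0.2455 / √(0.5866 × 0.2698) = 0.2455 / 0.39782 = 0.6171

0.62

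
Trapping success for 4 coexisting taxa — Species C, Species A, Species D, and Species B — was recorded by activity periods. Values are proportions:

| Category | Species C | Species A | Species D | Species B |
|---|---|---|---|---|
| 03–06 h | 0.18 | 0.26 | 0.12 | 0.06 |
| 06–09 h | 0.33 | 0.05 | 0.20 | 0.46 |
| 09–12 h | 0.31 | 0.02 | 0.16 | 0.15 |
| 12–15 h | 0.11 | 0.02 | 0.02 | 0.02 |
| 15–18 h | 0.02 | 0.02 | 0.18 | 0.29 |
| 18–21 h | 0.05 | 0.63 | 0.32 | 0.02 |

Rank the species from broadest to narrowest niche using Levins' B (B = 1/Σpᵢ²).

Species D > Species C > Species B > Species A

Σp_Cᵢ² = 0.18² + 0.33² + 0.31² + 0.11² + 0.02² + 0.05² = 0.0324 + 0.1089 + 0.0961 + 0.0121 + 0.0004 + 0.0025 = 0.2524
B_C = 1 / 0.2524 = 3.9620
Σp_Aᵢ² = 0.26² + 0.05² + 0.02² + 0.02² + 0.02² + 0.63² = 0.0676 + 0.0025 + 0.0004 + 0.0004 + 0.0004 + 0.3969 = 0.4682
B_A = 1 / 0.4682 = 2.1358
Σp_Dᵢ² = 0.12² + 0.20² + 0.16² + 0.02² + 0.18² + 0.32² = 0.0144 + 0.0400 + 0.0256 + 0.0004 + 0.0324 + 0.1024 = 0.2152
B_D = 1 / 0.2152 = 4.6468
Σp_Bᵢ² = 0.06² + 0.46² + 0.15² + 0.02² + 0.29² + 0.02² = 0.0036 + 0.2116 + 0.0225 + 0.0004 + 0.0841 + 0.0004 = 0.3226
B_B = 1 / 0.3226 = 3.0998
Ranking by B (broadest → narrowest): Species D (4.65) > Species C (3.96) > Species B (3.10) > Species A (2.14)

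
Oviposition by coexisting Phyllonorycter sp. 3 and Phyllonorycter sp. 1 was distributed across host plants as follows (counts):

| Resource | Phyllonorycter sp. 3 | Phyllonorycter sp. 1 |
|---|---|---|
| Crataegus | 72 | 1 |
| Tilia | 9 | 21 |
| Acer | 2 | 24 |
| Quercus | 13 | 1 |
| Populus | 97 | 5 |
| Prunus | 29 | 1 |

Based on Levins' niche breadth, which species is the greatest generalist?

Phyllonorycter sp. 3

Proportions for Phyllonorycter sp. 3 (n=222): 72/222=0.3243, 9/222=0.0405, 2/222=0.0090, 13/222=0.0586, 97/222=0.4369, 29/222=0.1306
Proportions for Phyllonorycter sp. 1 (n=53): 1/53=0.0189, 21/53=0.3962, 24/53=0.4528, 1/53=0.0189, 5/53=0.0943, 1/53=0.0189
Σp_3ᵢ² = 0.3243² + 0.0405² + 0.0090² + 0.0586² + 0.4369² + 0.1306² = 0.105170 + 0.001640 + 0.000081 + 0.003434 + 0.190882 + 0.017056 = 0.318263
B_3 = 1 / 0.318263 = 3.1421
Σp_1ᵢ² = 0.0189² + 0.3962² + 0.4528² + 0.0189² + 0.0943² + 0.0189² = 0.000357 + 0.156974 + 0.205028 + 0.000357 + 0.008892 + 0.000357 = 0.371965
B_1 = 1 / 0.371965 = 2.6884
Highest B → broadest niche (most generalist): Phyllonorycter sp. 3 (B = 3.14).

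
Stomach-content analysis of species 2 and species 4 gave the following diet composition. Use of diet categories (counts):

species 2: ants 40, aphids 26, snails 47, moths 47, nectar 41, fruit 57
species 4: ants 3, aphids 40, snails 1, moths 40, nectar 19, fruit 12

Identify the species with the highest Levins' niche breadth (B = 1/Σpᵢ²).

species 2

Proportions for species 2 (n=258): 40/258=0.1550, 26/258=0.1008, 47/258=0.1822, 47/258=0.1822, 41/258=0.1589, 57/258=0.2209
Proportions for species 4 (n=115): 3/115=0.0261, 40/115=0.3478, 1/115=0.0087, 40/115=0.3478, 19/115=0.1652, 12/115=0.1043
Σp_2ᵢ² = 0.1550² + 0.1008² + 0.1822² + 0.1822² + 0.1589² + 0.2209² = 0.024025 + 0.010161 + 0.033197 + 0.033197 + 0.025249 + 0.048797 = 0.174626
B_2 = 1 / 0.174626 = 5.7265
Σp_4ᵢ² = 0.0261² + 0.3478² + 0.0087² + 0.3478² + 0.1652² + 0.1043² = 0.000681 + 0.120965 + 0.000076 + 0.120965 + 0.027291 + 0.010878 = 0.280856
B_4 = 1 / 0.280856 = 3.5605
Highest B → broadest niche (most generalist): species 2 (B = 5.73).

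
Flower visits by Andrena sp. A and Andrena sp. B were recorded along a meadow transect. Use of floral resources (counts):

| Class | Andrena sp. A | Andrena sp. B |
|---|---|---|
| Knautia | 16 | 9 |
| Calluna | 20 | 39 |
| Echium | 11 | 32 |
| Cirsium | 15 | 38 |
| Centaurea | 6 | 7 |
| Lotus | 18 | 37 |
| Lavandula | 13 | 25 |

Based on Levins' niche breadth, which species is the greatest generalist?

Proportions for Andrena sp. A (n=99): 16/99=0.1616, 20/99=0.2020, 11/99=0.1111, 15/99=0.1515, 6/99=0.0606, 18/99=0.1818, 13/99=0.1313
Proportions for Andrena sp. B (n=187): 9/187=0.0481, 39/187=0.2086, 32/187=0.1711, 38/187=0.2032, 7/187=0.0374, 37/187=0.1979, 25/187=0.1337
Σp_Aᵢ² = 0.1616² + 0.2020² + 0.1111² + 0.1515² + 0.0606² + 0.1818² + 0.1313² = 0.026115 + 0.040804 + 0.012343 + 0.022952 + 0.003672 + 0.033051 + 0.017240 = 0.156177
B_A = 1 / 0.156177 = 6.4030
Σp_Bᵢ² = 0.0481² + 0.2086² + 0.1711² + 0.2032² + 0.0374² + 0.1979² + 0.1337² = 0.002314 + 0.043514 + 0.029275 + 0.041290 + 0.001399 + 0.039164 + 0.017876 = 0.174832
B_B = 1 / 0.174832 = 5.7198
Highest B → broadest niche (most generalist): Andrena sp. A (B = 6.40).

Andrena sp. A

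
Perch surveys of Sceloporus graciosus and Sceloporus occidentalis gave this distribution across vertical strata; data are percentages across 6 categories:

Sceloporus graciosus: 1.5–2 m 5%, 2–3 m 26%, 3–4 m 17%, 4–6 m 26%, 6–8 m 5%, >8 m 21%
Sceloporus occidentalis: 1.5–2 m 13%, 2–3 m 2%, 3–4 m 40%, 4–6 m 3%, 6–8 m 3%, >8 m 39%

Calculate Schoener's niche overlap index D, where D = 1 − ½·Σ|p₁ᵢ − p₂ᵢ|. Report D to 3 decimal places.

Convert percentages to proportions (divide by 100).
Σ|p₁ᵢ − p₂ᵢ| = 0.08 + 0.24 + 0.23 + 0.23 + 0.02 + 0.18 = 0.98
D = 1 − ½ × 0.98 = 1 − 0.490 = 0.51000

0.510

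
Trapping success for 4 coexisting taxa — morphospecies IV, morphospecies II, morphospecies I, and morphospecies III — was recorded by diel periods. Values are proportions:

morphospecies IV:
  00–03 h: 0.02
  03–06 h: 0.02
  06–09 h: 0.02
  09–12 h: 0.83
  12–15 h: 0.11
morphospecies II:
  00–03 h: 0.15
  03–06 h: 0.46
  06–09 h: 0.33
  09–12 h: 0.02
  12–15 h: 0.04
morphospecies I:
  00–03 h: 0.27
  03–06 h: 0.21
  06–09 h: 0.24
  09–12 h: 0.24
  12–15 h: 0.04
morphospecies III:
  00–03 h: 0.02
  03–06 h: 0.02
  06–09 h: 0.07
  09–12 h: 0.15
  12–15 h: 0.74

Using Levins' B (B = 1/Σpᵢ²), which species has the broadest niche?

morphospecies I

Σp_IVᵢ² = 0.02² + 0.02² + 0.02² + 0.83² + 0.11² = 0.0004 + 0.0004 + 0.0004 + 0.6889 + 0.0121 = 0.7022
B_IV = 1 / 0.7022 = 1.4241
Σp_IIᵢ² = 0.15² + 0.46² + 0.33² + 0.02² + 0.04² = 0.0225 + 0.2116 + 0.1089 + 0.0004 + 0.0016 = 0.3450
B_II = 1 / 0.3450 = 2.8986
Σp_Iᵢ² = 0.27² + 0.21² + 0.24² + 0.24² + 0.04² = 0.0729 + 0.0441 + 0.0576 + 0.0576 + 0.0016 = 0.2338
B_I = 1 / 0.2338 = 4.2772
Σp_IIIᵢ² = 0.02² + 0.02² + 0.07² + 0.15² + 0.74² = 0.0004 + 0.0004 + 0.0049 + 0.0225 + 0.5476 = 0.5758
B_III = 1 / 0.5758 = 1.7367
Highest B → broadest niche (most generalist): morphospecies I (B = 4.28).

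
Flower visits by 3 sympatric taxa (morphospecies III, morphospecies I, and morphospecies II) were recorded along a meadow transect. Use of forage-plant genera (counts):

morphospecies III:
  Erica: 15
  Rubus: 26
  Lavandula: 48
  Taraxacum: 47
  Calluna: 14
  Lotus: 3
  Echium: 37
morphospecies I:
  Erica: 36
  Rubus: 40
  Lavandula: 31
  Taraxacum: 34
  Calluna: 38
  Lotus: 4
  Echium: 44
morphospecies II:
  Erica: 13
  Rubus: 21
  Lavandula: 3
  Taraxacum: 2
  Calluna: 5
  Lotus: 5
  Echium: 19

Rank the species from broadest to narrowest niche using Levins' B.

morphospecies I > morphospecies III > morphospecies II

Proportions for morphospecies III (n=190): 15/190=0.0789, 26/190=0.1368, 48/190=0.2526, 47/190=0.2474, 14/190=0.0737, 3/190=0.0158, 37/190=0.1947
Proportions for morphospecies I (n=227): 36/227=0.1586, 40/227=0.1762, 31/227=0.1366, 34/227=0.1498, 38/227=0.1674, 4/227=0.0176, 44/227=0.1938
Proportions for morphospecies II (n=68): 13/68=0.1912, 21/68=0.3088, 3/68=0.0441, 2/68=0.0294, 5/68=0.0735, 5/68=0.0735, 19/68=0.2794
Σp_IIIᵢ² = 0.0789² + 0.1368² + 0.2526² + 0.2474² + 0.0737² + 0.0158² + 0.1947² = 0.006225 + 0.018714 + 0.063807 + 0.061207 + 0.005432 + 0.000250 + 0.037908 = 0.193543
B_III = 1 / 0.193543 = 5.1668
Σp_Iᵢ² = 0.1586² + 0.1762² + 0.1366² + 0.1498² + 0.1674² + 0.0176² + 0.1938² = 0.025154 + 0.031046 + 0.018660 + 0.022440 + 0.028023 + 0.000310 + 0.037558 = 0.163191
B_I = 1 / 0.163191 = 6.1278
Σp_IIᵢ² = 0.1912² + 0.3088² + 0.0441² + 0.0294² + 0.0735² + 0.0735² + 0.2794² = 0.036557 + 0.095357 + 0.001945 + 0.000864 + 0.005402 + 0.005402 + 0.078064 = 0.223591
B_II = 1 / 0.223591 = 4.4725
Ranking by B (broadest → narrowest): morphospecies I (6.13) > morphospecies III (5.17) > morphospecies II (4.47)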